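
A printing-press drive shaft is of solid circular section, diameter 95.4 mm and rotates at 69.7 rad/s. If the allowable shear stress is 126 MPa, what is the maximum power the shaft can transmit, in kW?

1500 kW

J = πd⁴/32 = π(0.0954)⁴/32 = 8.132×10^-6 m⁴.
T_max = τ_allow·J/r = 1.26×10^8 × 8.132×10^-6 / 0.0477 = 21480 N·m.
ω = 69.7 rad/s, so P_max = T_max·ω = 1.497×10^6 W.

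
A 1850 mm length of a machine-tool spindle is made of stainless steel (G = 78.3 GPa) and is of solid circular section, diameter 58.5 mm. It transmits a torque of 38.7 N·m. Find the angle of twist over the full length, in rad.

J = πd⁴/32 = π(0.0585)⁴/32 = 1.150×10^-6 m⁴.
θ = T·L/(G·J) = 38.70 × 1.85 / (78.3×10⁹ × 1.150×10^-6) = 7.952×10^-4 rad.

7.95e-4 rad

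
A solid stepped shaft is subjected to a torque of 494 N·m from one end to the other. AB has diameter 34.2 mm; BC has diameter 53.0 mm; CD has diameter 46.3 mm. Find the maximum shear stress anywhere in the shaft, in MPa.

62.9 MPa

Under the same torque, τ_max = 16T/(πd³) is largest where d is smallest — segment AB (d = 34.2 mm).
τ_max = 16·494.0/(π·(0.0342)³) = 6.290×10^7 Pa.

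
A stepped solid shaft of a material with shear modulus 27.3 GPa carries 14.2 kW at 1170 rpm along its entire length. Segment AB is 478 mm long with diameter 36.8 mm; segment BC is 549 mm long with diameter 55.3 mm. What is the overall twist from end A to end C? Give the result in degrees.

ω = 2π·1170/60 = 122.5 rad/s, so T = P/ω = 14.2×10³ / 122.5 = 115.9 N·m.
J_AB = π(0.0368)⁴/32 = 1.80×10^-7 m⁴; J_BC = π(0.0553)⁴/32 = 9.18×10^-7 m⁴.
θ = (T/G)·Σ L_i/J_i = (115.9/27.3×10⁹)·(0.478/1.80×10^-7 + 0.549/9.18×10^-7) = 0.01381 rad.

0.791°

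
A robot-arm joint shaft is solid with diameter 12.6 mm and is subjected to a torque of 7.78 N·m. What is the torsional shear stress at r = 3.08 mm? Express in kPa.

J = πd⁴/32 = π(0.0126)⁴/32 = 2.474×10^-9 m⁴.
Shear stress varies linearly with radius: τ = T·r/J = 7.780 × 0.00308 / 2.474×10^-9 = 9.684×10^6 Pa.

9680 kPa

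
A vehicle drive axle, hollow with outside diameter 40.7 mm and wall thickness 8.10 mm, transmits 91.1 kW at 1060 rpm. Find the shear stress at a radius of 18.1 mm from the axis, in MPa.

ω = 2π·1060/60 = 111.0 rad/s, so T = P/ω = 91.1×10³ / 111.0 = 820.7 N·m.
J = π(d_o⁴ − d_i⁴)/32 = π(0.0407⁴ − 0.0245⁴)/32 = 2.340×10^-7 m⁴.
Shear stress varies linearly with radius: τ = T·r/J = 820.7 × 0.0181 / 2.340×10^-7 = 6.348×10^7 Pa.

63.5 MPa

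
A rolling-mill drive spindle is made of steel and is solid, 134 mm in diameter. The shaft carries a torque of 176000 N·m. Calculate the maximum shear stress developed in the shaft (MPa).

J = πd⁴/32 = π(0.134)⁴/32 = 3.165×10^-5 m⁴.
τ_max = T·r/J = 176000 × 0.0670 / 3.165×10^-5 = 3.725×10^8 Pa.

373 MPa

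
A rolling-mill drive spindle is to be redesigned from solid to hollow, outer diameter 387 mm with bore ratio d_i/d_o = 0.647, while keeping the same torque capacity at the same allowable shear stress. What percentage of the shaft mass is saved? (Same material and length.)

Equal τ_max and T ⇒ the solid shaft needs d_s³ = d_o³(1−k⁴), so d_s = 387·(1−0.647⁴)^(1/3) = 362.9 mm.
Area ratio A_h/A_s = d_o²(1−k²)/d_s² = (1−k²)/(1−k⁴)^(2/3) = 0.6611.
Mass saving = 1 − 0.6611 = 33.9 %.

33.9 %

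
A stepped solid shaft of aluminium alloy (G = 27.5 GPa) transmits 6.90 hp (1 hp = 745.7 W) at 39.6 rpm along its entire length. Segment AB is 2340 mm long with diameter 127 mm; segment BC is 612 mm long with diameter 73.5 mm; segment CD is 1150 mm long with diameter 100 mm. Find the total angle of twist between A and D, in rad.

ω = 2π·39.6/60 = 4.147 rad/s, so T = P/ω = 6.90×745.7 / 4.147 = 1241 N·m.
J_AB = π(0.127)⁴/32 = 2.55×10^-5 m⁴; J_BC = π(0.0735)⁴/32 = 2.87×10^-6 m⁴; J_CD = π(0.100)⁴/32 = 9.82×10^-6 m⁴.
θ = (T/G)·Σ L_i/J_i = (1241/27.5×10⁹)·(2.34/2.55×10^-5 + 0.612/2.87×10^-6 + 1.15/9.82×10^-6) = 0.01906 rad.

0.0191 rad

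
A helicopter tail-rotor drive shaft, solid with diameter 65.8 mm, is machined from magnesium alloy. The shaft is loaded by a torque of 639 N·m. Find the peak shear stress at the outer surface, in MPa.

11.4 MPa

J = πd⁴/32 = π(0.0658)⁴/32 = 1.840×10^-6 m⁴.
τ_max = T·r/J = 639.0 × 0.0329 / 1.840×10^-6 = 1.142×10^7 Pa.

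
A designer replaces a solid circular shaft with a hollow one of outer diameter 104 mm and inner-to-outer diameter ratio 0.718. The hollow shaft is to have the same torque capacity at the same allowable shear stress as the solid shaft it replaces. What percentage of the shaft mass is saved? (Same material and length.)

40.5 %

Equal τ_max and T ⇒ the solid shaft needs d_s³ = d_o³(1−k⁴), so d_s = 104·(1−0.718⁴)^(1/3) = 93.82 mm.
Area ratio A_h/A_s = d_o²(1−k²)/d_s² = (1−k²)/(1−k⁴)^(2/3) = 0.5953.
Mass saving = 1 − 0.5953 = 40.5 %.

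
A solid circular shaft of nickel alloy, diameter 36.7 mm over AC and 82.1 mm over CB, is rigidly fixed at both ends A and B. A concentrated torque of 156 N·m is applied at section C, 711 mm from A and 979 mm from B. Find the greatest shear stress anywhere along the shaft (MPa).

Compatibility: T_A·a/J_AC = T_B·b/J_CB with T_A + T_B = T₀.
J_AC = 1.78×10^-7 m⁴, J_CB = 4.46×10^-6 m⁴, so T_A = T₀·(J_AC/a)/((J_AC/a)+(J_CB/b)) = 8.130 N·m, T_B = 147.9 N·m.
τ in each portion: τ_AC = 8.38×10^5 Pa, τ_CB = 1.36×10^6 Pa; maximum is in CB.
τ_max = T_CB·r/J = 147.9·0.0410/4.46×10^-6 = 1.361×10^6 Pa.

1.36 MPa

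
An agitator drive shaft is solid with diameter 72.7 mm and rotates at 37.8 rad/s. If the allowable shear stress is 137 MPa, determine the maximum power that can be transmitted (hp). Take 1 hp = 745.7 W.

J = πd⁴/32 = π(0.0727)⁴/32 = 2.742×10^-6 m⁴.
T_max = τ_allow·J/r = 1.37×10^8 × 2.742×10^-6 / 0.0364 = 10340 N·m.
ω = 37.8 rad/s, so P_max = T_max·ω = 3.907×10^5 W.

524 hp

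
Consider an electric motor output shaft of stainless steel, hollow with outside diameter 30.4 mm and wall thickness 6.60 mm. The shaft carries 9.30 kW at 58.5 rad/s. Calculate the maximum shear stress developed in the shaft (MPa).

32.1 MPa

ω = 58.5 rad/s, so T = P/ω = 9.30×10³ / 58.50 = 159.0 N·m.
J = π(d_o⁴ − d_i⁴)/32 = π(0.0304⁴ − 0.0172⁴)/32 = 7.526×10^-8 m⁴.
τ_max = T·r/J = 159.0 × 0.0152 / 7.526×10^-8 = 3.211×10^7 Pa.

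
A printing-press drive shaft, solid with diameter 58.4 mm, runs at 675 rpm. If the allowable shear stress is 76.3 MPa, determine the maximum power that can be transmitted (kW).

211 kW

J = πd⁴/32 = π(0.0584)⁴/32 = 1.142×10^-6 m⁴.
T_max = τ_allow·J/r = 7.63×10^7 × 1.142×10^-6 / 0.0292 = 2984 N·m.
ω = 2π·675/60 = 70.69 rad/s, so P_max = T_max·ω = 2.109×10^5 W.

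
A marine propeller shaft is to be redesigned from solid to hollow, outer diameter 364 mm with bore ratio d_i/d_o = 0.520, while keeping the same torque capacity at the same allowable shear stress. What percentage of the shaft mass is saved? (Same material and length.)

Equal τ_max and T ⇒ the solid shaft needs d_s³ = d_o³(1−k⁴), so d_s = 364·(1−0.520⁴)^(1/3) = 354.9 mm.
Area ratio A_h/A_s = d_o²(1−k²)/d_s² = (1−k²)/(1−k⁴)^(2/3) = 0.7675.
Mass saving = 1 − 0.7675 = 23.3 %.

23.3 %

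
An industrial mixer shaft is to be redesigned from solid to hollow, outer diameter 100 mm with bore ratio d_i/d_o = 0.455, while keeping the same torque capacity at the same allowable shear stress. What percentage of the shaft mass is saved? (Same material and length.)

18.4 %

Equal τ_max and T ⇒ the solid shaft needs d_s³ = d_o³(1−k⁴), so d_s = 100·(1−0.455⁴)^(1/3) = 98.55 mm.
Area ratio A_h/A_s = d_o²(1−k²)/d_s² = (1−k²)/(1−k⁴)^(2/3) = 0.8165.
Mass saving = 1 − 0.8165 = 18.4 %.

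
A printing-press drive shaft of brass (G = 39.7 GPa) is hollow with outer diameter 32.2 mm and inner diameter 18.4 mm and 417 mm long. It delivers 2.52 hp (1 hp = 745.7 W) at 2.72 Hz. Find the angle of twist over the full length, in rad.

0.0122 rad

ω = 2π·2.72 = 17.09 rad/s, so T = P/ω = 2.52×745.7 / 17.09 = 110.0 N·m.
J = π(d_o⁴ − d_i⁴)/32 = π(0.0322⁴ − 0.0184⁴)/32 = 9.429×10^-8 m⁴.
θ = T·L/(G·J) = 110.0 × 0.417 / (39.7×10⁹ × 9.429×10^-8) = 0.01225 rad.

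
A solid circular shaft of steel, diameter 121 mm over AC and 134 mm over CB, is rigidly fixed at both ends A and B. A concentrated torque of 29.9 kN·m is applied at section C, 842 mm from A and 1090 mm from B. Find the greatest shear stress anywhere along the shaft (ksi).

Compatibility: T_A·a/J_AC = T_B·b/J_CB with T_A + T_B = T₀.
J_AC = 2.10×10^-5 m⁴, J_CB = 3.17×10^-5 m⁴, so T_A = T₀·(J_AC/a)/((J_AC/a)+(J_CB/b)) = 13830 N·m, T_B = 16070 N·m.
τ in each portion: τ_AC = 3.98×10^7 Pa, τ_CB = 3.40×10^7 Pa; maximum is in AC.
τ_max = T_AC·r/J = 13830·0.0605/2.10×10^-5 = 3.976×10^7 Pa.

5.77 ksi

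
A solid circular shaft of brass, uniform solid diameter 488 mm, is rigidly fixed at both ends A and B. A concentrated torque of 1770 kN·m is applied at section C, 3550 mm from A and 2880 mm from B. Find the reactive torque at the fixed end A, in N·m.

With uniform GJ and both ends fixed, compatibility θ_AC = θ_CB gives T_A·a = T_B·b, together with T_A + T_B = T₀.
T_A = T₀·b/(a+b) = 1.770e6·2880/6430 = 792800 N·m; T_B = 977200 N·m.

793000 N·m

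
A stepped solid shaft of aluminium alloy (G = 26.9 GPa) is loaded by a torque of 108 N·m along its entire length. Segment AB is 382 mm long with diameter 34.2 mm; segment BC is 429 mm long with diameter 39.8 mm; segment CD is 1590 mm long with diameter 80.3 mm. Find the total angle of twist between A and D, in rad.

J_AB = π(0.0342)⁴/32 = 1.34×10^-7 m⁴; J_BC = π(0.0398)⁴/32 = 2.46×10^-7 m⁴; J_CD = π(0.0803)⁴/32 = 4.08×10^-6 m⁴.
θ = (T/G)·Σ L_i/J_i = (108.0/26.9×10⁹)·(0.382/1.34×10^-7 + 0.429/2.46×10^-7 + 1.59/4.08×10^-6) = 0.01997 rad.

0.0200 rad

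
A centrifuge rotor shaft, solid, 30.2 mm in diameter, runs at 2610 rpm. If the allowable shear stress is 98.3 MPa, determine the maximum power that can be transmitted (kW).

145 kW

J = πd⁴/32 = π(0.0302)⁴/32 = 8.166×10^-8 m⁴.
T_max = τ_allow·J/r = 9.83×10^7 × 8.166×10^-8 / 0.0151 = 531.6 N·m.
ω = 2π·2610/60 = 273.3 rad/s, so P_max = T_max·ω = 1.453×10^5 W.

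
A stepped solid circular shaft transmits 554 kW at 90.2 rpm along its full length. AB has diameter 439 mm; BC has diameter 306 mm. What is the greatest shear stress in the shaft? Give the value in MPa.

ω = 2π·90.2/60 = 9.446 rad/s, so T = P/ω = 554×10³ / 9.446 = 58650 N·m.
Under the same torque, τ_max = 16T/(πd³) is largest where d is smallest — segment BC (d = 306 mm).
τ_max = 16·58650/(π·(0.306)³) = 1.043×10^7 Pa.

10.4 MPa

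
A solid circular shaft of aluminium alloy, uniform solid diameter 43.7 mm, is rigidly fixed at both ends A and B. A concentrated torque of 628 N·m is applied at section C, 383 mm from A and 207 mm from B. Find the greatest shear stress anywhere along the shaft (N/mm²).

24.9 N/mm²

With uniform GJ and both ends fixed, compatibility θ_AC = θ_CB gives T_A·a = T_B·b, together with T_A + T_B = T₀.
T_A = T₀·b/(a+b) = 628.0·207/590.0 = 220.3 N·m; T_B = 407.7 N·m.
τ in each portion: τ_AC = 1.34×10^7 Pa, τ_CB = 2.49×10^7 Pa; maximum is in CB.
τ_max = T_CB·r/J = 407.7·0.0219/3.58×10^-7 = 2.488×10^7 Pa.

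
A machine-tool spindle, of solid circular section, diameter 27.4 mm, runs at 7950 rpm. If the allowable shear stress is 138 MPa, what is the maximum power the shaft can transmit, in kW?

464 kW

J = πd⁴/32 = π(0.0274)⁴/32 = 5.534×10^-8 m⁴.
T_max = τ_allow·J/r = 1.38×10^8 × 5.534×10^-8 / 0.0137 = 557.4 N·m.
ω = 2π·7950/60 = 832.5 rad/s, so P_max = T_max·ω = 4.640×10^5 W.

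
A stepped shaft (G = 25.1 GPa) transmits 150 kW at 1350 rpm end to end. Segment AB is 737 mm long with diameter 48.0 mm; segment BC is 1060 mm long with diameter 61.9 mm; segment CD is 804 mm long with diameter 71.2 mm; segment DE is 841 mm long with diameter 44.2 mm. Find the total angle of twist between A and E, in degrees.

11.4°

ω = 2π·1350/60 = 141.4 rad/s, so T = P/ω = 150×10³ / 141.4 = 1061 N·m.
J_AB = π(0.0480)⁴/32 = 5.21×10^-7 m⁴; J_BC = π(0.0619)⁴/32 = 1.44×10^-6 m⁴; J_CD = π(0.0712)⁴/32 = 2.52×10^-6 m⁴; J_DE = π(0.0442)⁴/32 = 3.75×10^-7 m⁴.
θ = (T/G)·Σ L_i/J_i = (1061/25.1×10⁹)·(0.737/5.21×10^-7 + 1.06/1.44×10^-6 + 0.804/2.52×10^-6 + 0.841/3.75×10^-7) = 0.1992 rad.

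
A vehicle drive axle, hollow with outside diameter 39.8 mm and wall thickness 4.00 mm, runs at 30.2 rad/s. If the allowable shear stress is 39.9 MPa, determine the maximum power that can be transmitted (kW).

J = π(d_o⁴ − d_i⁴)/32 = π(0.0398⁴ − 0.0318⁴)/32 = 1.459×10^-7 m⁴.
T_max = τ_allow·J/r = 3.99×10^7 × 1.459×10^-7 / 0.0199 = 292.6 N·m.
ω = 30.2 rad/s, so P_max = T_max·ω = 8837 W.

8.84 kW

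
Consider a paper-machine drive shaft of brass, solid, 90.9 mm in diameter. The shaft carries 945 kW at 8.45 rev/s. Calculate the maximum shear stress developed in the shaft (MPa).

ω = 2π·8.45 = 53.09 rad/s, so T = P/ω = 945×10³ / 53.09 = 17800 N·m.
J = πd⁴/32 = π(0.0909)⁴/32 = 6.703×10^-6 m⁴.
τ_max = T·r/J = 17800 × 0.0455 / 6.703×10^-6 = 1.207×10^8 Pa.

121 MPa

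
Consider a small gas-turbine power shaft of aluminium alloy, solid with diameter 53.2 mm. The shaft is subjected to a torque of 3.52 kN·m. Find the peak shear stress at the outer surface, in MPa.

J = πd⁴/32 = π(0.0532)⁴/32 = 7.864×10^-7 m⁴.
τ_max = T·r/J = 3520 × 0.0266 / 7.864×10^-7 = 1.191×10^8 Pa.

119 MPa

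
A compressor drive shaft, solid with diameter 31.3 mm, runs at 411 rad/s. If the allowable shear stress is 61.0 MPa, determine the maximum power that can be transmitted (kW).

J = πd⁴/32 = π(0.0313)⁴/32 = 9.423×10^-8 m⁴.
T_max = τ_allow·J/r = 6.10×10^7 × 9.423×10^-8 / 0.0157 = 367.3 N·m.
ω = 411 rad/s, so P_max = T_max·ω = 1.510×10^5 W.

151 kW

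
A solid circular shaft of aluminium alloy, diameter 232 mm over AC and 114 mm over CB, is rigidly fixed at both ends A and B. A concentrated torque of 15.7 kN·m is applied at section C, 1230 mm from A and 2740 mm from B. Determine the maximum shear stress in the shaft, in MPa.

6.24 MPa

Compatibility: T_A·a/J_AC = T_B·b/J_CB with T_A + T_B = T₀.
J_AC = 2.84×10^-4 m⁴, J_CB = 1.66×10^-5 m⁴, so T_A = T₀·(J_AC/a)/((J_AC/a)+(J_CB/b)) = 15300 N·m, T_B = 400.4 N·m.
τ in each portion: τ_AC = 6.24×10^6 Pa, τ_CB = 1.38×10^6 Pa; maximum is in AC.
τ_max = T_AC·r/J = 15300·0.116/2.84×10^-4 = 6.240×10^6 Pa.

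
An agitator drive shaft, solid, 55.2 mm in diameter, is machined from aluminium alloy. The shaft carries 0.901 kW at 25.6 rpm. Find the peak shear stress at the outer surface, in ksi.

ω = 2π·25.6/60 = 2.681 rad/s, so T = P/ω = 0.901×10³ / 2.681 = 336.1 N·m.
J = πd⁴/32 = π(0.0552)⁴/32 = 9.115×10^-7 m⁴.
τ_max = T·r/J = 336.1 × 0.0276 / 9.115×10^-7 = 1.018×10^7 Pa.

1.48 ksi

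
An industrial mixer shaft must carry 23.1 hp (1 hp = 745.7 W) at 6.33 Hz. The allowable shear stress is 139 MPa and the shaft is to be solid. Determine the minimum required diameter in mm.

25.1 mm

ω = 2π·6.33 = 39.77 rad/s, so T = P/ω = 23.1×745.7 / 39.77 = 433.1 N·m.
For a solid shaft τ_max = 16T/(πd³), so d = (16T/(π τ_allow))^(1/3) = (16·433.1/(π·1.39×10^8))^(1/3) = 0.02513 m.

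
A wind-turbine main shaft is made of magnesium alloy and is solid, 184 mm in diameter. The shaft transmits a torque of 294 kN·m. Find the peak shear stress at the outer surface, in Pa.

J = πd⁴/32 = π(0.184)⁴/32 = 1.125×10^-4 m⁴.
τ_max = T·r/J = 294000 × 0.0920 / 1.125×10^-4 = 2.404×10^8 Pa.

2.40e8 Pa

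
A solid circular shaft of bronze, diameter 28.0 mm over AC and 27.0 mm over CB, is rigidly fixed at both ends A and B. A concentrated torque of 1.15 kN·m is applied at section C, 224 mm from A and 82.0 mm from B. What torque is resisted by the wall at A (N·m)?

Compatibility: T_A·a/J_AC = T_B·b/J_CB with T_A + T_B = T₀.
J_AC = 6.03×10^-8 m⁴, J_CB = 5.22×10^-8 m⁴, so T_A = T₀·(J_AC/a)/((J_AC/a)+(J_CB/b)) = 342.1 N·m, T_B = 807.9 N·m.

342 N·m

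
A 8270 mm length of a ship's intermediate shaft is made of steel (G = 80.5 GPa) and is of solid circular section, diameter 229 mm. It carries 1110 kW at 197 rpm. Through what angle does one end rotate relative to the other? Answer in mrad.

ω = 2π·197/60 = 20.63 rad/s, so T = P/ω = 1110×10³ / 20.63 = 53810 N·m.
J = πd⁴/32 = π(0.229)⁴/32 = 2.700×10^-4 m⁴.
θ = T·L/(G·J) = 53810 × 8.27 / (80.5×10⁹ × 2.700×10^-4) = 0.02047 rad.

20.5 mrad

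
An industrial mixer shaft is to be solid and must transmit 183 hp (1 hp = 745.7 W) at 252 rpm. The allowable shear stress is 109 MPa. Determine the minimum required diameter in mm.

62.3 mm

ω = 2π·252/60 = 26.39 rad/s, so T = P/ω = 183×745.7 / 26.39 = 5171 N·m.
For a solid shaft τ_max = 16T/(πd³), so d = (16T/(π τ_allow))^(1/3) = (16·5171/(π·1.09×10^8))^(1/3) = 0.06228 m.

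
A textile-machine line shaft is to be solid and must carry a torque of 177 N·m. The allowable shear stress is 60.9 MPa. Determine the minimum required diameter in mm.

24.6 mm

For a solid shaft τ_max = 16T/(πd³), so d = (16T/(π τ_allow))^(1/3) = (16·177.0/(π·6.09×10^7))^(1/3) = 0.02455 m.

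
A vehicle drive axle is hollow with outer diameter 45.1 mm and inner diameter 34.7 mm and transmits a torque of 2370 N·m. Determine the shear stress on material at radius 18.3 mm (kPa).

164000 kPa

J = π(d_o⁴ − d_i⁴)/32 = π(0.0451⁴ − 0.0347⁴)/32 = 2.638×10^-7 m⁴.
Shear stress varies linearly with radius: τ = T·r/J = 2370 × 0.0183 / 2.638×10^-7 = 1.644×10^8 Pa.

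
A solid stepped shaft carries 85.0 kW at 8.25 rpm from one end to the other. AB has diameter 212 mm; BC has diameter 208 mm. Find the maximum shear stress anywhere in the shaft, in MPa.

55.7 MPa

ω = 2π·8.25/60 = 0.8639 rad/s, so T = P/ω = 85.0×10³ / 0.8639 = 98390 N·m.
Under the same torque, τ_max = 16T/(πd³) is largest where d is smallest — segment BC (d = 208 mm).
τ_max = 16·98390/(π·(0.208)³) = 5.568×10^7 Pa.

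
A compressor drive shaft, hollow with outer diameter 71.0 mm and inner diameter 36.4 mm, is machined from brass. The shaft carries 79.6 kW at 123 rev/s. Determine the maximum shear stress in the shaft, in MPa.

1.57 MPa

ω = 2π·123 = 772.8 rad/s, so T = P/ω = 79.6×10³ / 772.8 = 103.0 N·m.
J = π(d_o⁴ − d_i⁴)/32 = π(0.0710⁴ − 0.0364⁴)/32 = 2.322×10^-6 m⁴.
τ_max = T·r/J = 103.0 × 0.0355 / 2.322×10^-6 = 1.574×10^6 Pa.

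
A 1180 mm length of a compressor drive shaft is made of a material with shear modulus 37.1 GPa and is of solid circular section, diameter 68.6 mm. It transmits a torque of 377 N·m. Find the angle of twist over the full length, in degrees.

0.316°

J = πd⁴/32 = π(0.0686)⁴/32 = 2.174×10^-6 m⁴.
θ = T·L/(G·J) = 377.0 × 1.18 / (37.1×10⁹ × 2.174×10^-6) = 5.515×10^-3 rad.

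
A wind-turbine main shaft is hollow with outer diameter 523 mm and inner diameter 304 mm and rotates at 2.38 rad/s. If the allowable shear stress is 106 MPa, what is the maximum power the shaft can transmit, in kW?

6280 kW

J = π(d_o⁴ − d_i⁴)/32 = π(0.523⁴ − 0.304⁴)/32 = 6.507×10^-3 m⁴.
T_max = τ_allow·J/r = 1.06×10^8 × 6.507×10^-3 / 0.262 = 2.638e6 N·m.
ω = 2.38 rad/s, so P_max = T_max·ω = 6.277×10^6 W.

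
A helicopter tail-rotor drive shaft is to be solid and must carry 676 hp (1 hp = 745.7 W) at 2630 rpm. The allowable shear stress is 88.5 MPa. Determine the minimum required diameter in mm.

47.2 mm

ω = 2π·2630/60 = 275.4 rad/s, so T = P/ω = 676×745.7 / 275.4 = 1830 N·m.
For a solid shaft τ_max = 16T/(πd³), so d = (16T/(π τ_allow))^(1/3) = (16·1830/(π·8.85×10^7))^(1/3) = 0.04723 m.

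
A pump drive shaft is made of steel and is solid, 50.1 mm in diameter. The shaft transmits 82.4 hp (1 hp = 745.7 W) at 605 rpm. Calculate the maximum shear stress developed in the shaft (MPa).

ω = 2π·605/60 = 63.36 rad/s, so T = P/ω = 82.4×745.7 / 63.36 = 969.9 N·m.
J = πd⁴/32 = π(0.0501)⁴/32 = 6.185×10^-7 m⁴.
τ_max = T·r/J = 969.9 × 0.0250 / 6.185×10^-7 = 3.928×10^7 Pa.

39.3 MPa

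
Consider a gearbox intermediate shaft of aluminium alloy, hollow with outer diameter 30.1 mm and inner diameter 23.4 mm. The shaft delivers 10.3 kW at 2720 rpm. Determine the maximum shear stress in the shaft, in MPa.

10.6 MPa

ω = 2π·2720/60 = 284.8 rad/s, so T = P/ω = 10.3×10³ / 284.8 = 36.16 N·m.
J = π(d_o⁴ − d_i⁴)/32 = π(0.0301⁴ − 0.0234⁴)/32 = 5.115×10^-8 m⁴.
τ_max = T·r/J = 36.16 × 0.0151 / 5.115×10^-8 = 1.064×10^7 Pa.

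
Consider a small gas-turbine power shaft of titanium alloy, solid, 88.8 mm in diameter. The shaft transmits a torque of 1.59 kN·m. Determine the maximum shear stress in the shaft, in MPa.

J = πd⁴/32 = π(0.0888)⁴/32 = 6.105×10^-6 m⁴.
τ_max = T·r/J = 1590 × 0.0444 / 6.105×10^-6 = 1.156×10^7 Pa.

11.6 MPa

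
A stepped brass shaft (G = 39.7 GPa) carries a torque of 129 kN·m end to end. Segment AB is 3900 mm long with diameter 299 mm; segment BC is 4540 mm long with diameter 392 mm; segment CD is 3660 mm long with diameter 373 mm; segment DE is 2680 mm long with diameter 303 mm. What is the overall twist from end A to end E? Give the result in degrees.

J_AB = π(0.299)⁴/32 = 7.85×10^-4 m⁴; J_BC = π(0.392)⁴/32 = 2.32×10^-3 m⁴; J_CD = π(0.373)⁴/32 = 1.90×10^-3 m⁴; J_DE = π(0.303)⁴/32 = 8.28×10^-4 m⁴.
θ = (T/G)·Σ L_i/J_i = (129000/39.7×10⁹)·(3.90/7.85×10^-4 + 4.54/2.32×10^-3 + 3.66/1.90×10^-3 + 2.68/8.28×10^-4) = 0.03930 rad.

2.25°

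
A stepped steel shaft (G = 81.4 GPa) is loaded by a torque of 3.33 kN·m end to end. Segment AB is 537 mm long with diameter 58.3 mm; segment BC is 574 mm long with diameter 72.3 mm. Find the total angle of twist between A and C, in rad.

J_AB = π(0.0583)⁴/32 = 1.13×10^-6 m⁴; J_BC = π(0.0723)⁴/32 = 2.68×10^-6 m⁴.
θ = (T/G)·Σ L_i/J_i = (3330/81.4×10⁹)·(0.537/1.13×10^-6 + 0.574/2.68×10^-6) = 0.02812 rad.

0.0281 rad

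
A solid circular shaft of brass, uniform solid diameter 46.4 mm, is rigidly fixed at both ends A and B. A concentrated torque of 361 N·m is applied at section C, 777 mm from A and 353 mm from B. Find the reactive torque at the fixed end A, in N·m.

With uniform GJ and both ends fixed, compatibility θ_AC = θ_CB gives T_A·a = T_B·b, together with T_A + T_B = T₀.
T_A = T₀·b/(a+b) = 361.0·353/1130 = 112.8 N·m; T_B = 248.2 N·m.

113 N·m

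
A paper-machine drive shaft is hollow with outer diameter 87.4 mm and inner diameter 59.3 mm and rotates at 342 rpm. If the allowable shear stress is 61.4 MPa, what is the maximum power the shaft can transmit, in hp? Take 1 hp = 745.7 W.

J = π(d_o⁴ − d_i⁴)/32 = π(0.0874⁴ − 0.0593⁴)/32 = 4.515×10^-6 m⁴.
T_max = τ_allow·J/r = 6.14×10^7 × 4.515×10^-6 / 0.0437 = 6343 N·m.
ω = 2π·342/60 = 35.81 rad/s, so P_max = T_max·ω = 2.272×10^5 W.

305 hp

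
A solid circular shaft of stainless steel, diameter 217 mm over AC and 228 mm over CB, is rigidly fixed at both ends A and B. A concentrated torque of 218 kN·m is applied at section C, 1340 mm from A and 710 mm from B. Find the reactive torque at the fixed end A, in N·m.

Compatibility: T_A·a/J_AC = T_B·b/J_CB with T_A + T_B = T₀.
J_AC = 2.18×10^-4 m⁴, J_CB = 2.65×10^-4 m⁴, so T_A = T₀·(J_AC/a)/((J_AC/a)+(J_CB/b)) = 66060 N·m, T_B = 151900 N·m.

66100 N·m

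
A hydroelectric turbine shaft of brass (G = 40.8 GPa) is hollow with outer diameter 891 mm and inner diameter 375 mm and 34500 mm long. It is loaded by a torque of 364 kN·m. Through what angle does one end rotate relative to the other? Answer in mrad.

5.14 mrad

J = π(d_o⁴ − d_i⁴)/32 = π(0.891⁴ − 0.375⁴)/32 = 0.05993 m⁴.
θ = T·L/(G·J) = 364000 × 34.5 / (40.8×10⁹ × 0.05993) = 5.136×10^-3 rad.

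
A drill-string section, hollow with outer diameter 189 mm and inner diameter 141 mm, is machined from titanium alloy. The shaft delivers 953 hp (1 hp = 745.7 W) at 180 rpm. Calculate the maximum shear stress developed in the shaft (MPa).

ω = 2π·180/60 = 18.85 rad/s, so T = P/ω = 953×745.7 / 18.85 = 37700 N·m.
J = π(d_o⁴ − d_i⁴)/32 = π(0.189⁴ − 0.141⁴)/32 = 8.647×10^-5 m⁴.
τ_max = T·r/J = 37700 × 0.0945 / 8.647×10^-5 = 4.120×10^7 Pa.

41.2 MPa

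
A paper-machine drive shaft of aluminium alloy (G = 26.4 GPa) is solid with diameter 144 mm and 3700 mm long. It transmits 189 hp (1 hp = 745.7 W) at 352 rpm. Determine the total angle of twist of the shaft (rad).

0.0127 rad

ω = 2π·352/60 = 36.86 rad/s, so T = P/ω = 189×745.7 / 36.86 = 3823 N·m.
J = πd⁴/32 = π(0.144)⁴/32 = 4.221×10^-5 m⁴.
θ = T·L/(G·J) = 3823 × 3.70 / (26.4×10⁹ × 4.221×10^-5) = 0.01269 rad.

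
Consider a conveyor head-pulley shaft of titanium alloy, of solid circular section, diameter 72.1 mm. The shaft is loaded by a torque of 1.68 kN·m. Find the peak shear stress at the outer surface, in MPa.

22.8 MPa

J = πd⁴/32 = π(0.0721)⁴/32 = 2.653×10^-6 m⁴.
τ_max = T·r/J = 1680 × 0.0360 / 2.653×10^-6 = 2.283×10^7 Pa.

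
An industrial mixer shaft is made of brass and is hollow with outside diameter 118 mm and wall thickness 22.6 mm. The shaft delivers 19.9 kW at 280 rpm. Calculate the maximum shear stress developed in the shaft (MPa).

2.46 MPa

ω = 2π·280/60 = 29.32 rad/s, so T = P/ω = 19.9×10³ / 29.32 = 678.7 N·m.
J = π(d_o⁴ − d_i⁴)/32 = π(0.118⁴ − 0.0728⁴)/32 = 1.628×10^-5 m⁴.
τ_max = T·r/J = 678.7 × 0.0590 / 1.628×10^-5 = 2.460×10^6 Pa.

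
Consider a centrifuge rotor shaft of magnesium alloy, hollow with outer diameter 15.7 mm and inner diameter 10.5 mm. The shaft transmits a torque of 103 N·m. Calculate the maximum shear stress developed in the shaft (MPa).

J = π(d_o⁴ − d_i⁴)/32 = π(0.0157⁴ − 0.0105⁴)/32 = 4.772×10^-9 m⁴.
τ_max = T·r/J = 103.0 × 0.00785 / 4.772×10^-9 = 1.695×10^8 Pa.

169 MPa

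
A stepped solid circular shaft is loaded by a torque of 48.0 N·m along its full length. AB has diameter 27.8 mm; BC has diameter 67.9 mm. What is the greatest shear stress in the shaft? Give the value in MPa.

11.4 MPa

Under the same torque, τ_max = 16T/(πd³) is largest where d is smallest — segment AB (d = 27.8 mm).
τ_max = 16·48.00/(π·(0.0278)³) = 1.138×10^7 Pa.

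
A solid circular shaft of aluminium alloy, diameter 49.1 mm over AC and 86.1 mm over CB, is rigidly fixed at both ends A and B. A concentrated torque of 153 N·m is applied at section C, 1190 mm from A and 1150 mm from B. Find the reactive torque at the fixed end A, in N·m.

Compatibility: T_A·a/J_AC = T_B·b/J_CB with T_A + T_B = T₀.
J_AC = 5.71×10^-7 m⁴, J_CB = 5.40×10^-6 m⁴, so T_A = T₀·(J_AC/a)/((J_AC/a)+(J_CB/b)) = 14.19 N·m, T_B = 138.8 N·m.

14.2 N·m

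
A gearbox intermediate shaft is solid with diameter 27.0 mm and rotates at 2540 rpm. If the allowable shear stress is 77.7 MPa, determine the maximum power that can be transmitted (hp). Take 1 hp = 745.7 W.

107 hp

J = πd⁴/32 = π(0.0270)⁴/32 = 5.217×10^-8 m⁴.
T_max = τ_allow·J/r = 7.77×10^7 × 5.217×10^-8 / 0.0135 = 300.3 N·m.
ω = 2π·2540/60 = 266.0 rad/s, so P_max = T_max·ω = 7.987×10^4 W.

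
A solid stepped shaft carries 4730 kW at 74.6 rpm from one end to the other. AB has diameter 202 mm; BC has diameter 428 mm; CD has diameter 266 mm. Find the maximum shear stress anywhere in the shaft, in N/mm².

ω = 2π·74.6/60 = 7.812 rad/s, so T = P/ω = 4730×10³ / 7.812 = 605500 N·m.
Under the same torque, τ_max = 16T/(πd³) is largest where d is smallest — segment AB (d = 202 mm).
τ_max = 16·605500/(π·(0.202)³) = 3.741×10^8 Pa.

374 N/mm²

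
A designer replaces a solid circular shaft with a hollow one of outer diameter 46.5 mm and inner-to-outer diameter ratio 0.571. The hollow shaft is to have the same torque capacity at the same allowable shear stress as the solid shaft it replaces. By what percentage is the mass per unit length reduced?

Equal τ_max and T ⇒ the solid shaft needs d_s³ = d_o³(1−k⁴), so d_s = 46.5·(1−0.571⁴)^(1/3) = 44.79 mm.
Area ratio A_h/A_s = d_o²(1−k²)/d_s² = (1−k²)/(1−k⁴)^(2/3) = 0.7264.
Mass saving = 1 − 0.7264 = 27.4 %.

27.4 %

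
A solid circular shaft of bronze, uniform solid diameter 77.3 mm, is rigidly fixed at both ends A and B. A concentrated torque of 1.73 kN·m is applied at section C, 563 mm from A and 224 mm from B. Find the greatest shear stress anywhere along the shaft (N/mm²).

With uniform GJ and both ends fixed, compatibility θ_AC = θ_CB gives T_A·a = T_B·b, together with T_A + T_B = T₀.
T_A = T₀·b/(a+b) = 1730·224/787.0 = 492.4 N·m; T_B = 1238 N·m.
τ in each portion: τ_AC = 5.43×10^6 Pa, τ_CB = 1.36×10^7 Pa; maximum is in CB.
τ_max = T_CB·r/J = 1238·0.0386/3.51×10^-6 = 1.365×10^7 Pa.

13.6 N/mm²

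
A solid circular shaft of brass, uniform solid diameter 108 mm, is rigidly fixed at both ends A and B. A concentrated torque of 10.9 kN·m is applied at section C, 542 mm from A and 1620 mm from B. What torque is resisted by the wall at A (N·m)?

8170 N·m

With uniform GJ and both ends fixed, compatibility θ_AC = θ_CB gives T_A·a = T_B·b, together with T_A + T_B = T₀.
T_A = T₀·b/(a+b) = 10900·1620/2162 = 8167 N·m; T_B = 2733 N·m.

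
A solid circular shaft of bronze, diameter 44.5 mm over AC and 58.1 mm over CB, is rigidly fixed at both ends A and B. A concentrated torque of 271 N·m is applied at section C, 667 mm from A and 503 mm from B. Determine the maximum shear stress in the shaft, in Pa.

Compatibility: T_A·a/J_AC = T_B·b/J_CB with T_A + T_B = T₀.
J_AC = 3.85×10^-7 m⁴, J_CB = 1.12×10^-6 m⁴, so T_A = T₀·(J_AC/a)/((J_AC/a)+(J_CB/b)) = 55.84 N·m, T_B = 215.2 N·m.
τ in each portion: τ_AC = 3.23×10^6 Pa, τ_CB = 5.59×10^6 Pa; maximum is in CB.
τ_max = T_CB·r/J = 215.2·0.0290/1.12×10^-6 = 5.587×10^6 Pa.

5.59e6 Pa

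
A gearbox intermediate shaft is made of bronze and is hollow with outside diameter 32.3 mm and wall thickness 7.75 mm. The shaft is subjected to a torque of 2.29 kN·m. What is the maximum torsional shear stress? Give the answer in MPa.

373 MPa

J = π(d_o⁴ − d_i⁴)/32 = π(0.0323⁴ − 0.0168⁴)/32 = 9.904×10^-8 m⁴.
τ_max = T·r/J = 2290 × 0.0161 / 9.904×10^-8 = 3.734×10^8 Pa.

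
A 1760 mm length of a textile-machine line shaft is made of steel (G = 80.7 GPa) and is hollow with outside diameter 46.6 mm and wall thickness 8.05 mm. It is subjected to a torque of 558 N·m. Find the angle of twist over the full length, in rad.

0.0322 rad

J = π(d_o⁴ − d_i⁴)/32 = π(0.0466⁴ − 0.0305⁴)/32 = 3.780×10^-7 m⁴.
θ = T·L/(G·J) = 558.0 × 1.76 / (80.7×10⁹ × 3.780×10^-7) = 0.03219 rad.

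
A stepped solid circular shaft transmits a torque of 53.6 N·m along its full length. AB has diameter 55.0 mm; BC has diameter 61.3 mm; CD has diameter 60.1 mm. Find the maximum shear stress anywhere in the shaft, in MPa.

Under the same torque, τ_max = 16T/(πd³) is largest where d is smallest — segment AB (d = 55.0 mm).
τ_max = 16·53.60/(π·(0.0550)³) = 1.641×10^6 Pa.

1.64 MPa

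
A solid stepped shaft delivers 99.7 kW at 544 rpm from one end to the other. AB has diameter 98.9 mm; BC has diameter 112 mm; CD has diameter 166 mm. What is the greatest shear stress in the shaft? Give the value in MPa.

ω = 2π·544/60 = 56.97 rad/s, so T = P/ω = 99.7×10³ / 56.97 = 1750 N·m.
Under the same torque, τ_max = 16T/(πd³) is largest where d is smallest — segment AB (d = 98.9 mm).
τ_max = 16·1750/(π·(0.0989)³) = 9.214×10^6 Pa.

9.21 MPa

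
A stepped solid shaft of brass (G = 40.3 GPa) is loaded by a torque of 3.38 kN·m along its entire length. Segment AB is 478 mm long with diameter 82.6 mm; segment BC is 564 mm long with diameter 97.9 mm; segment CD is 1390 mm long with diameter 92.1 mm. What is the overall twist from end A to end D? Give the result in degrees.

1.75°

J_AB = π(0.0826)⁴/32 = 4.57×10^-6 m⁴; J_BC = π(0.0979)⁴/32 = 9.02×10^-6 m⁴; J_CD = π(0.0921)⁴/32 = 7.06×10^-6 m⁴.
θ = (T/G)·Σ L_i/J_i = (3380/40.3×10⁹)·(0.478/4.57×10^-6 + 0.564/9.02×10^-6 + 1.39/7.06×10^-6) = 0.03052 rad.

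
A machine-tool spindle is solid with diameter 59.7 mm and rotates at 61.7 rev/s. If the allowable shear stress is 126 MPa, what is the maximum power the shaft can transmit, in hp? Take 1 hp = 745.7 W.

2740 hp

J = πd⁴/32 = π(0.0597)⁴/32 = 1.247×10^-6 m⁴.
T_max = τ_allow·J/r = 1.26×10^8 × 1.247×10^-6 / 0.0299 = 5264 N·m.
ω = 2π·61.7 = 387.7 rad/s, so P_max = T_max·ω = 2.041×10^6 W.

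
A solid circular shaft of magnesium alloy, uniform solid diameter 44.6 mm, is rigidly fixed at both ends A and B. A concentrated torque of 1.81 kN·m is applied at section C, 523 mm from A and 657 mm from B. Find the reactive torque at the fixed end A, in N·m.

1010 N·m

With uniform GJ and both ends fixed, compatibility θ_AC = θ_CB gives T_A·a = T_B·b, together with T_A + T_B = T₀.
T_A = T₀·b/(a+b) = 1810·657/1180 = 1008 N·m; T_B = 802.2 N·m.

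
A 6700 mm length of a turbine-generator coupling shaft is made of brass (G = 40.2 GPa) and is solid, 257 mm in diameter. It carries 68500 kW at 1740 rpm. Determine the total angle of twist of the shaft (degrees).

ω = 2π·1740/60 = 182.2 rad/s, so T = P/ω = 68500×10³ / 182.2 = 375900 N·m.
J = πd⁴/32 = π(0.257)⁴/32 = 4.283×10^-4 m⁴.
θ = T·L/(G·J) = 375900 × 6.70 / (40.2×10⁹ × 4.283×10^-4) = 0.1463 rad.

8.38°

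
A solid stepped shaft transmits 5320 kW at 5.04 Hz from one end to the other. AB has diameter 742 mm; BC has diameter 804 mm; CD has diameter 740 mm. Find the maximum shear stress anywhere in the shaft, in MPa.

2.11 MPa

ω = 2π·5.04 = 31.67 rad/s, so T = P/ω = 5320×10³ / 31.67 = 168000 N·m.
Under the same torque, τ_max = 16T/(πd³) is largest where d is smallest — segment CD (d = 740 mm).
τ_max = 16·168000/(π·(0.740)³) = 2.111×10^6 Pa.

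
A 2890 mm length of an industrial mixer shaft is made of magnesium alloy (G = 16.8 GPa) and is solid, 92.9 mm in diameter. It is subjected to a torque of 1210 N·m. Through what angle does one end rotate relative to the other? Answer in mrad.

J = πd⁴/32 = π(0.0929)⁴/32 = 7.312×10^-6 m⁴.
θ = T·L/(G·J) = 1210 × 2.89 / (16.8×10⁹ × 7.312×10^-6) = 0.02846 rad.

28.5 mrad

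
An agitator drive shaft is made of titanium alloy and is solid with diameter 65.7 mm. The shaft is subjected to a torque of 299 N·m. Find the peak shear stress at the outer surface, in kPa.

J = πd⁴/32 = π(0.0657)⁴/32 = 1.829×10^-6 m⁴.
τ_max = T·r/J = 299.0 × 0.0329 / 1.829×10^-6 = 5.370×10^6 Pa.

5370 kPa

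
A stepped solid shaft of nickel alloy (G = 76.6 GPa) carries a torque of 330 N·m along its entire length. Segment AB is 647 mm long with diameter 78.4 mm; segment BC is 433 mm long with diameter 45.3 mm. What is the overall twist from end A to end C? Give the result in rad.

0.00526 rad

J_AB = π(0.0784)⁴/32 = 3.71×10^-6 m⁴; J_BC = π(0.0453)⁴/32 = 4.13×10^-7 m⁴.
θ = (T/G)·Σ L_i/J_i = (330.0/76.6×10⁹)·(0.647/3.71×10^-6 + 0.433/4.13×10^-7) = 5.264×10^-3 rad.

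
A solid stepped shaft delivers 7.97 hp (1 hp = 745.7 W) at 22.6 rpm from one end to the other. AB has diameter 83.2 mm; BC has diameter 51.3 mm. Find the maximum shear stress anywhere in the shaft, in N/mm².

ω = 2π·22.6/60 = 2.367 rad/s, so T = P/ω = 7.97×745.7 / 2.367 = 2511 N·m.
Under the same torque, τ_max = 16T/(πd³) is largest where d is smallest — segment BC (d = 51.3 mm).
τ_max = 16·2511/(π·(0.0513)³) = 9.473×10^7 Pa.

94.7 N/mm²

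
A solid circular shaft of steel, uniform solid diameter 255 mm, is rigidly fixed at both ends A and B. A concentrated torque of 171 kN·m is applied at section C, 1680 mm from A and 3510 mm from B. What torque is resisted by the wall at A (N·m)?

With uniform GJ and both ends fixed, compatibility θ_AC = θ_CB gives T_A·a = T_B·b, together with T_A + T_B = T₀.
T_A = T₀·b/(a+b) = 171000·3510/5190 = 115600 N·m; T_B = 55350 N·m.

116000 N·m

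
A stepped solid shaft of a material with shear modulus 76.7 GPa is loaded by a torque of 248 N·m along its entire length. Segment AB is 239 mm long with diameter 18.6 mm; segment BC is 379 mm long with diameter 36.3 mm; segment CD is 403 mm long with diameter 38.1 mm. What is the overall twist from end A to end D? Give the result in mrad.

79.3 mrad

J_AB = π(0.0186)⁴/32 = 1.18×10^-8 m⁴; J_BC = π(0.0363)⁴/32 = 1.70×10^-7 m⁴; J_CD = π(0.0381)⁴/32 = 2.07×10^-7 m⁴.
θ = (T/G)·Σ L_i/J_i = (248.0/76.7×10⁹)·(0.239/1.18×10^-8 + 0.379/1.70×10^-7 + 0.403/2.07×10^-7) = 0.07925 rad.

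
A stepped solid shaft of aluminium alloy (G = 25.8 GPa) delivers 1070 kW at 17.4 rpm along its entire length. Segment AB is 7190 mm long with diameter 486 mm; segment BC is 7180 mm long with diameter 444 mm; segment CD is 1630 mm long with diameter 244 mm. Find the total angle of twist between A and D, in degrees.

ω = 2π·17.4/60 = 1.822 rad/s, so T = P/ω = 1070×10³ / 1.822 = 587200 N·m.
J_AB = π(0.486)⁴/32 = 5.48×10^-3 m⁴; J_BC = π(0.444)⁴/32 = 3.82×10^-3 m⁴; J_CD = π(0.244)⁴/32 = 3.48×10^-4 m⁴.
θ = (T/G)·Σ L_i/J_i = (587200/25.8×10⁹)·(7.19/5.48×10^-3 + 7.18/3.82×10^-3 + 1.63/3.48×10^-4) = 0.1793 rad.

10.3°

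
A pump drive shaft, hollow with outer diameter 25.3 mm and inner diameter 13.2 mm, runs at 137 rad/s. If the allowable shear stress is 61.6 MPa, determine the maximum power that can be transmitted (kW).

J = π(d_o⁴ − d_i⁴)/32 = π(0.0253⁴ − 0.0132⁴)/32 = 3.724×10^-8 m⁴.
T_max = τ_allow·J/r = 6.16×10^7 × 3.724×10^-8 / 0.0126 = 181.4 N·m.
ω = 137 rad/s, so P_max = T_max·ω = 2.485×10^4 W.

24.8 kW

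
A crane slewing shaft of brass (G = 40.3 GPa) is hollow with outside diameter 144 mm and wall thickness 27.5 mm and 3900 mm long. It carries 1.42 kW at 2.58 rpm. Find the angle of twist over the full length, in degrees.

ω = 2π·2.58/60 = 0.2702 rad/s, so T = P/ω = 1.42×10³ / 0.2702 = 5256 N·m.
J = π(d_o⁴ − d_i⁴)/32 = π(0.144⁴ − 0.0890⁴)/32 = 3.605×10^-5 m⁴.
θ = T·L/(G·J) = 5256 × 3.90 / (40.3×10⁹ × 3.605×10^-5) = 0.01411 rad.

0.808°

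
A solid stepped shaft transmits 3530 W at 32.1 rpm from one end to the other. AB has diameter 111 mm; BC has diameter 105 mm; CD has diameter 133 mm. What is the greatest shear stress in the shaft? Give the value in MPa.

ω = 2π·32.1/60 = 3.362 rad/s, so T = P/ω = 3530 / 3.362 = 1050 N·m.
Under the same torque, τ_max = 16T/(πd³) is largest where d is smallest — segment BC (d = 105 mm).
τ_max = 16·1050/(π·(0.105)³) = 4.620×10^6 Pa.

4.62 MPa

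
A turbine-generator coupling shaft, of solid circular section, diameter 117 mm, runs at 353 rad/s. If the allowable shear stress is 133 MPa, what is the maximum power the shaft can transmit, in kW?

14800 kW

J = πd⁴/32 = π(0.117)⁴/32 = 1.840×10^-5 m⁴.
T_max = τ_allow·J/r = 1.33×10^8 × 1.840×10^-5 / 0.0585 = 41830 N·m.
ω = 353 rad/s, so P_max = T_max·ω = 1.476×10^7 W.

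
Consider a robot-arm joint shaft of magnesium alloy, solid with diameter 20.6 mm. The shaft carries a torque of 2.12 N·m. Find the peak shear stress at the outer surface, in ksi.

J = πd⁴/32 = π(0.0206)⁴/32 = 1.768×10^-8 m⁴.
τ_max = T·r/J = 2.120 × 0.0103 / 1.768×10^-8 = 1.235×10^6 Pa.

0.179 ksi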